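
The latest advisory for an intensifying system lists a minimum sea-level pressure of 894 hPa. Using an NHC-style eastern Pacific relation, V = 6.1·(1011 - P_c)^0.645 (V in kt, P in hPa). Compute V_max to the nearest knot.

ΔP = 1011 − 894 = 117 hPa.
117^0.645 ≈ 21.576.
V ≈ 6.1 × 21.576 ≈ 131.6 kt.

132 kt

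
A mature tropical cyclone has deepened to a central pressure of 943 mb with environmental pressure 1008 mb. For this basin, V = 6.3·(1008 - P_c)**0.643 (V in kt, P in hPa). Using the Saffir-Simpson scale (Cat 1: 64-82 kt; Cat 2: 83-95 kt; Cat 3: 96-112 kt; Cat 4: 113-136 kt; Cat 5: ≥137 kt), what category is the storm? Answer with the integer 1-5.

ΔP = 1008 − 943 = 65 mb.
V ≈ 6.3 × 65^0.643 = 6.3 × 14.65 ≈ 92 kt.
92 kt falls in the Category 2 band.

2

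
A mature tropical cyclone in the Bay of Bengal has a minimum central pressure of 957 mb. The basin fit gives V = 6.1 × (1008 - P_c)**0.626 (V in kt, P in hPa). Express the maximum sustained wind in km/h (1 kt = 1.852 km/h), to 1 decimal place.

132.4 km/h

ΔP = 1008 − 957 = 51 mb.
V ≈ 6.1 × 51^0.626 = 6.1 × 11.720 ≈ 71.494 kt.
71.494 × 1.852 ≈ 132.41 km/h → 132.4 km/h.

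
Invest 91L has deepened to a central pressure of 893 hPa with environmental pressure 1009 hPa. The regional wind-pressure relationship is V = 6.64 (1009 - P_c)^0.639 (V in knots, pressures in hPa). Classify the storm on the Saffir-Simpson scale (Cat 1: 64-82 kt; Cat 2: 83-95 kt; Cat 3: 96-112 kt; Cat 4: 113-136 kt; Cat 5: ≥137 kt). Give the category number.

5

ΔP = 1009 − 893 = 116 hPa.
V ≈ 6.64 × 116^0.639 = 6.64 × 20.85 ≈ 138 kt.
138 kt falls in the Category 5 band.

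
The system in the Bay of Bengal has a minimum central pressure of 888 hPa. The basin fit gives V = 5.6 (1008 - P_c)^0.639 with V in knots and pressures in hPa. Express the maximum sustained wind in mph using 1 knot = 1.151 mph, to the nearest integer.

ΔP = 1008 − 888 = 120 hPa.
V ≈ 5.6 × 120^0.639 = 5.6 × 21.311 ≈ 119.340 kt.
119.340 × 1.151 ≈ 137.36 mph → 137 mph.

137 mph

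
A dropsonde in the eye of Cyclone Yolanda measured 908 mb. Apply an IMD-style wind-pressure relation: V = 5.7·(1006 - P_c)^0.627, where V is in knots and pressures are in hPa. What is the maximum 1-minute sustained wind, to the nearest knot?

101 kt

ΔP = 1006 − 908 = 98 mb.
98^0.627 ≈ 17.721.
V ≈ 5.7 × 17.721 ≈ 101.0 kt.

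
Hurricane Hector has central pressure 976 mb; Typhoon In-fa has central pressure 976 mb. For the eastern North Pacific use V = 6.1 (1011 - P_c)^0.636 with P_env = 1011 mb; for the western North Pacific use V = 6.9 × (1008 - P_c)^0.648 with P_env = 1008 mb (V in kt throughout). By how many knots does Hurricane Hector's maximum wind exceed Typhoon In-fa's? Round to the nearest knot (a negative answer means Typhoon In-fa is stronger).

Hurricane Hector: ΔP = 35; V ≈ 6.1 × 35^0.636 ≈ 58.53 kt.
Typhoon In-fa: ΔP = 32; V ≈ 6.9 × 32^0.648 ≈ 65.19 kt.
Difference ≈ 58.53 − 65.19 = -6.66 → -7 kt.

-7 kt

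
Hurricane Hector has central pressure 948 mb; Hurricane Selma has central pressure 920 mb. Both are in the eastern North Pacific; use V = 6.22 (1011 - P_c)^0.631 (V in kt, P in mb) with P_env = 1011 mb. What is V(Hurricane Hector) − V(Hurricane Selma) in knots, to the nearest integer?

-22 kt

Hurricane Hector: ΔP = 63; V ≈ 6.22 × 63^0.631 ≈ 84.95 kt.
Hurricane Selma: ΔP = 91; V ≈ 6.22 × 91^0.631 ≈ 107.14 kt.
Difference ≈ 84.95 − 107.14 = -22.19 → -22 kt.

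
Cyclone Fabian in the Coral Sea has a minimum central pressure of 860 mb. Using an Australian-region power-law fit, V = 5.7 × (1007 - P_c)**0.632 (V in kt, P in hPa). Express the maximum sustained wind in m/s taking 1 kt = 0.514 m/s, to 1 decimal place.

ΔP = 1007 − 860 = 147 mb.
V ≈ 5.7 × 147^0.632 = 5.7 × 23.429 ≈ 133.542 kt.
133.542 × 0.514 ≈ 68.64 m/s → 68.6 m/s.

68.6 m/s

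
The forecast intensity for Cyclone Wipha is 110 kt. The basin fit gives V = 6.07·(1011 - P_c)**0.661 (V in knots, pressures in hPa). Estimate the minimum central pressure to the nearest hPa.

931 hPa

ΔP = (V / 6.07)^(1/0.661) = (110/6.07)^1.513.
110/6.07 = 18.122; 18.122^1.513 ≈ 80.07 hPa.
P_c = 1011 − 80.07 = 930.93 ≈ 931 hPa.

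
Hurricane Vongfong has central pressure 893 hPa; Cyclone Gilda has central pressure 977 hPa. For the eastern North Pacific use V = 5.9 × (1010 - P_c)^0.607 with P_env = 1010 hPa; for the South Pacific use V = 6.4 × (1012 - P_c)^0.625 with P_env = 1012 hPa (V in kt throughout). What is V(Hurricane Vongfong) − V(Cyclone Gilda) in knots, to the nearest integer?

47 kt

Hurricane Vongfong: ΔP = 117; V ≈ 5.9 × 117^0.607 ≈ 106.23 kt.
Cyclone Gilda: ΔP = 35; V ≈ 6.4 × 35^0.625 ≈ 59.05 kt.
Difference ≈ 106.23 − 59.05 = 47.18 → 47 kt.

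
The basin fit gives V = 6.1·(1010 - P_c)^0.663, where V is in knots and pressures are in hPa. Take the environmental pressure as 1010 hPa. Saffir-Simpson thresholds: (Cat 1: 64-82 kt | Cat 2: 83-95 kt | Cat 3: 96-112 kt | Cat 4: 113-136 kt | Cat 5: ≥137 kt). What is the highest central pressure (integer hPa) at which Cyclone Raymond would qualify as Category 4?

928 hPa

Category 4 begins at V = 113 kt.
Required ΔP = (113/6.1)^(1/0.663) = 18.525^1.508 ≈ 81.68 hPa.
P_c ≤ 1010 − 81.68 = 928.32, so the highest integer P_c is 928 hPa.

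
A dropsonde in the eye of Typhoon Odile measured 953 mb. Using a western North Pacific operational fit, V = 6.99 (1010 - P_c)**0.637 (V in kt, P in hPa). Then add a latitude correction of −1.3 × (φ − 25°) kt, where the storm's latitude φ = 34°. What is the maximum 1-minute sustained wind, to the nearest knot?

80 kt

ΔP = 1010 − 953 = 57 mb.
57^0.637 ≈ 13.137.
V ≈ 6.99 × 13.137 ≈ 91.8 kt.
Latitude correction: −1.3 × (34 − 25) = -11.7 kt.
Corrected V ≈ 80.1 kt → 80 kt.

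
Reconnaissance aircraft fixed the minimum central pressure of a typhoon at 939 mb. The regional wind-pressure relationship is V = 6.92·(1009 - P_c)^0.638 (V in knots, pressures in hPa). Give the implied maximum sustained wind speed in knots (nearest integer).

ΔP = 1009 − 939 = 70 mb.
70^0.638 ≈ 15.037.
V ≈ 6.92 × 15.037 ≈ 104.1 kt.

104 kt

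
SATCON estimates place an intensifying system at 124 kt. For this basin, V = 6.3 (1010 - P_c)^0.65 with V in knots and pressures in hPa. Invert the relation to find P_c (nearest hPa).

912 hPa

ΔP = (V / 6.3)^(1/0.65) = (124/6.3)^1.538.
124/6.3 = 19.683; 19.683^1.538 ≈ 97.93 hPa.
P_c = 1010 − 97.93 = 912.07 ≈ 912 hPa.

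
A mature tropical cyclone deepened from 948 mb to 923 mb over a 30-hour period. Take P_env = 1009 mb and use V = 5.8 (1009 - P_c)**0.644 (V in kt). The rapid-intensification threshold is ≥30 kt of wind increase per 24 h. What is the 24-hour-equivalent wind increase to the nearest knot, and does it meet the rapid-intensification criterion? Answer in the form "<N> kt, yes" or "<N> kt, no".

V₁: ΔP = 61, V ≈ 5.8 × 61^0.644 ≈ 81.88 kt.
V₂: ΔP = 86, V ≈ 5.8 × 86^0.644 ≈ 102.15 kt.
ΔV over 30 h = 20.27 kt → 24 h equivalent = 20.27 × 24/30 ≈ 16.22 kt.
16 kt < 30 kt ⇒ not rapid intensification.

16 kt, no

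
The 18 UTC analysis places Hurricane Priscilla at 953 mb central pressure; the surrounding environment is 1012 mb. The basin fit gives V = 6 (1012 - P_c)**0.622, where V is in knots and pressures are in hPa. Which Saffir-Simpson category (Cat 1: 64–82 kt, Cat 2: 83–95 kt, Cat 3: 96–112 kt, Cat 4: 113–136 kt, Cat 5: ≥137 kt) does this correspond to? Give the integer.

ΔP = 1012 − 953 = 59 mb.
V ≈ 6 × 59^0.622 = 6 × 12.63 ≈ 76 kt.
76 kt falls in the Category 1 band.

1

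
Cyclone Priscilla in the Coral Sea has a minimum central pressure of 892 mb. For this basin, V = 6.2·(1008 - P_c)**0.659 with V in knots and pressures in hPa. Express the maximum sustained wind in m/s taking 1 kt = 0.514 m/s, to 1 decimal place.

ΔP = 1008 − 892 = 116 mb.
V ≈ 6.2 × 116^0.659 = 6.2 × 22.934 ≈ 142.190 kt.
142.190 × 0.514 ≈ 73.09 m/s → 73.1 m/s.

73.1 m/s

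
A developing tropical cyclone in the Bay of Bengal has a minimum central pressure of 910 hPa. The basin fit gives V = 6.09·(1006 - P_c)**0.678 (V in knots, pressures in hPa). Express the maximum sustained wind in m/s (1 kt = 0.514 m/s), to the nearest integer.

ΔP = 1006 − 910 = 96 hPa.
V ≈ 6.09 × 96^0.678 = 6.09 × 22.079 ≈ 134.461 kt.
134.461 × 0.514 ≈ 69.11 m/s → 69 m/s.

69 m/s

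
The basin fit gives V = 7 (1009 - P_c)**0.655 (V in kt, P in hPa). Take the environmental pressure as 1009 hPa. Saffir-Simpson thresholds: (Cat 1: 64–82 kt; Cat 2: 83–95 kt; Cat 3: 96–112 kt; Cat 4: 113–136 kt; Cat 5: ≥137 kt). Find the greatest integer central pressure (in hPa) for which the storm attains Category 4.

939 hPa

Category 4 begins at V = 113 kt.
Required ΔP = (113/7)^(1/0.655) = 16.143^1.527 ≈ 69.86 hPa.
P_c ≤ 1009 − 69.86 = 939.14, so the highest integer P_c is 939 hPa.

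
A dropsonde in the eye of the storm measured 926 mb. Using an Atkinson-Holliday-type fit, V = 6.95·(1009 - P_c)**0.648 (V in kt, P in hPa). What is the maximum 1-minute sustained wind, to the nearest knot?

ΔP = 1009 − 926 = 83 mb.
83^0.648 ≈ 17.521.
V ≈ 6.95 × 17.521 ≈ 121.8 kt.

122 kt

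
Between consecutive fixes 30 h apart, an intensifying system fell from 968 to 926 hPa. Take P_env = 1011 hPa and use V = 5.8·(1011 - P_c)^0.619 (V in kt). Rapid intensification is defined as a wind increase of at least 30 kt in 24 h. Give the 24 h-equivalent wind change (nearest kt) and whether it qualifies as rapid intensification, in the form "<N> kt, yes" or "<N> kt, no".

25 kt, no

V₁: ΔP = 43, V ≈ 5.8 × 43^0.619 ≈ 59.50 kt.
V₂: ΔP = 85, V ≈ 5.8 × 85^0.619 ≈ 90.73 kt.
ΔV over 30 h = 31.23 kt → 24 h equivalent = 31.23 × 24/30 ≈ 24.98 kt.
25 kt < 30 kt ⇒ not rapid intensification.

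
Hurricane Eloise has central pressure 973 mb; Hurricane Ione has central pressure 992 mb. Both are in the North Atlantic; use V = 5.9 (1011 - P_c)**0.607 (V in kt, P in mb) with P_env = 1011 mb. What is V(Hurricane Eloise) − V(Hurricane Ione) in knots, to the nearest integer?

Hurricane Eloise: ΔP = 38; V ≈ 5.9 × 38^0.607 ≈ 53.68 kt.
Hurricane Ione: ΔP = 19; V ≈ 5.9 × 19^0.607 ≈ 35.24 kt.
Difference ≈ 53.68 − 35.24 = 18.44 → 18 kt.

18 kt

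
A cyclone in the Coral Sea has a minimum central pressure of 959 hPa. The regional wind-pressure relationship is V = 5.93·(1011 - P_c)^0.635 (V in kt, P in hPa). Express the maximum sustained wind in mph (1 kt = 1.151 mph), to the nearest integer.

84 mph

ΔP = 1011 − 959 = 52 hPa.
V ≈ 5.93 × 52^0.635 = 5.93 × 12.293 ≈ 72.898 kt.
72.898 × 1.151 ≈ 83.91 mph → 84 mph.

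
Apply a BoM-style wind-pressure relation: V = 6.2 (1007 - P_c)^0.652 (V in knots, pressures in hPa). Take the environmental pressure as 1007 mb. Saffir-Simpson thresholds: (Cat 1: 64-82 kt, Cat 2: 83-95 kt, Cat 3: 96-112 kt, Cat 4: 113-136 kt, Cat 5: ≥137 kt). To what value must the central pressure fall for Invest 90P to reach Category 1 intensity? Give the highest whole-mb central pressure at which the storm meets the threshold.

971 mb

Category 1 begins at V = 64 kt.
Required ΔP = (64/6.2)^(1/0.652) = 10.323^1.534 ≈ 35.88 mb.
P_c ≤ 1007 − 35.88 = 971.12, so the highest integer P_c is 971 mb.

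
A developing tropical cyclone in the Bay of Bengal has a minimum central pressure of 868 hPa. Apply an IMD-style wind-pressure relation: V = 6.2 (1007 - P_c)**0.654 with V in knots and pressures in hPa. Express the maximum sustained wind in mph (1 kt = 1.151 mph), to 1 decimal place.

179.9 mph

ΔP = 1007 − 868 = 139 hPa.
V ≈ 6.2 × 139^0.654 = 6.2 × 25.208 ≈ 156.287 kt.
156.287 × 1.151 ≈ 179.89 mph → 179.9 mph.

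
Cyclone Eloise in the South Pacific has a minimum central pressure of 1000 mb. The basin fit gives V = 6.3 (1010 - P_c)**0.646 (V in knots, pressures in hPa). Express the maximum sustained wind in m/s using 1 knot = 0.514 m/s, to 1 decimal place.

ΔP = 1010 − 1000 = 10 mb.
V ≈ 6.3 × 10^0.646 = 6.3 × 4.426 ≈ 27.883 kt.
27.883 × 0.514 ≈ 14.33 m/s → 14.3 m/s.

14.3 m/s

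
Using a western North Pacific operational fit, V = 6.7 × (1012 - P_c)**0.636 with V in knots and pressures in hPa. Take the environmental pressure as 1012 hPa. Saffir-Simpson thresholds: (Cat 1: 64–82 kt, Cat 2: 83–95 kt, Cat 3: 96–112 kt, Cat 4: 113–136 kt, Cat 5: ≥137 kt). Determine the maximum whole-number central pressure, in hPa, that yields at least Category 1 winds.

Category 1 begins at V = 64 kt.
Required ΔP = (64/6.7)^(1/0.636) = 9.552^1.572 ≈ 34.76 hPa.
P_c ≤ 1012 − 34.76 = 977.24, so the highest integer P_c is 977 hPa.

977 hPa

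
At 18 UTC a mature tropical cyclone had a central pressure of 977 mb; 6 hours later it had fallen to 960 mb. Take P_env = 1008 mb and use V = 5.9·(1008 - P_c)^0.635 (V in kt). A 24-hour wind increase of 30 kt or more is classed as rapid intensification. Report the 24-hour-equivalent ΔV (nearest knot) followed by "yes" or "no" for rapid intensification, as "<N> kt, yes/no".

V₁: ΔP = 31, V ≈ 5.9 × 31^0.635 ≈ 52.22 kt.
V₂: ΔP = 48, V ≈ 5.9 × 48^0.635 ≈ 68.94 kt.
ΔV over 6 h = 16.72 kt → 24 h equivalent = 16.72 × 24/6 ≈ 66.88 kt.
67 kt ≥ 30 kt ⇒ rapid intensification.

67 kt, yes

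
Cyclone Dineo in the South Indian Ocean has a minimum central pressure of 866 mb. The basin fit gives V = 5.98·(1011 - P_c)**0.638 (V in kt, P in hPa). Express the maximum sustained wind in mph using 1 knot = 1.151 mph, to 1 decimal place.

164.7 mph

ΔP = 1011 − 866 = 145 mb.
V ≈ 5.98 × 145^0.638 = 5.98 × 23.931 ≈ 143.105 kt.
143.105 × 1.151 ≈ 164.71 mph → 164.7 mph.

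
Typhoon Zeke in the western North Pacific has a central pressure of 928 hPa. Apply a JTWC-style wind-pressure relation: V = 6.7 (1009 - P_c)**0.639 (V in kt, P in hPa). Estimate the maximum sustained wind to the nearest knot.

111 kt

ΔP = 1009 − 928 = 81 hPa.
81^0.639 ≈ 16.578.
V ≈ 6.7 × 16.578 ≈ 111.1 kt.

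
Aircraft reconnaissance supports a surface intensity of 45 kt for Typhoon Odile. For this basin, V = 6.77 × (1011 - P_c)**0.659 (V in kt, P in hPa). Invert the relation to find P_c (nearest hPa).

993 hPa

ΔP = (V / 6.77)^(1/0.659) = (45/6.77)^1.517.
45/6.77 = 6.647; 6.647^1.517 ≈ 17.71 hPa.
P_c = 1011 − 17.71 = 993.29 ≈ 993 hPa.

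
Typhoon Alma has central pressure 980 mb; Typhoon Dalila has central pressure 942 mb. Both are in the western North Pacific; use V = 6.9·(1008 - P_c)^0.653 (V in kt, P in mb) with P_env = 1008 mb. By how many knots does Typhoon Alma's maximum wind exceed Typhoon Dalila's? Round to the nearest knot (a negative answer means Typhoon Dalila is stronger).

Typhoon Alma: ΔP = 28; V ≈ 6.9 × 28^0.653 ≈ 60.79 kt.
Typhoon Dalila: ΔP = 66; V ≈ 6.9 × 66^0.653 ≈ 106.42 kt.
Difference ≈ 60.79 − 106.42 = -45.63 → -46 kt.

-46 kt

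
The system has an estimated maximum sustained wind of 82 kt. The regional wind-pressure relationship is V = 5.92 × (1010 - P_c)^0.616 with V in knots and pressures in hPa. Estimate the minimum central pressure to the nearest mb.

939 mb

ΔP = (V / 5.92)^(1/0.616) = (82/5.92)^1.623.
82/5.92 = 13.851; 13.851^1.623 ≈ 71.30 mb.
P_c = 1010 − 71.30 = 938.70 ≈ 939 mb.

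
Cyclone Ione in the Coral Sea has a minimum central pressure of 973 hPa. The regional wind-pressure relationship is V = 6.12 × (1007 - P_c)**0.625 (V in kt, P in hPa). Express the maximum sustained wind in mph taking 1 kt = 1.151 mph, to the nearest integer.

ΔP = 1007 − 973 = 34 hPa.
V ≈ 6.12 × 34^0.625 = 6.12 × 9.061 ≈ 55.453 kt.
55.453 × 1.151 ≈ 63.83 mph → 64 mph.

64 mph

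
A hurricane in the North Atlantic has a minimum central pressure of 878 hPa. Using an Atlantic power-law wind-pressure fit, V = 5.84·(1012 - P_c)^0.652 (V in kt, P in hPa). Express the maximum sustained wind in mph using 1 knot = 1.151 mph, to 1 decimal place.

ΔP = 1012 − 878 = 134 hPa.
V ≈ 5.84 × 134^0.652 = 5.84 × 24.371 ≈ 142.326 kt.
142.326 × 1.151 ≈ 163.82 mph → 163.8 mph.

163.8 mph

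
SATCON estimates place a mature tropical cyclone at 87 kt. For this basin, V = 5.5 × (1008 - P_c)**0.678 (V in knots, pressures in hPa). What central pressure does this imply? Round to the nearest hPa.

ΔP = (V / 5.5)^(1/0.678) = (87/5.5)^1.475.
87/5.5 = 15.818; 15.818^1.475 ≈ 58.70 hPa.
P_c = 1008 − 58.70 = 949.30 ≈ 949 hPa.

949 hPa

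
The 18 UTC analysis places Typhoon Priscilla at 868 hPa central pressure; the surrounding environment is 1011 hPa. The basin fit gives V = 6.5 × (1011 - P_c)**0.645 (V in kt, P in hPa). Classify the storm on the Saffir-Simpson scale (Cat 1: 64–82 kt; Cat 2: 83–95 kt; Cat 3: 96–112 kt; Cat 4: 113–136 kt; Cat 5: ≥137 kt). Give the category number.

5

ΔP = 1011 − 868 = 143 hPa.
V ≈ 6.5 × 143^0.645 = 6.5 × 24.56 ≈ 160 kt.
160 kt falls in the Category 5 band.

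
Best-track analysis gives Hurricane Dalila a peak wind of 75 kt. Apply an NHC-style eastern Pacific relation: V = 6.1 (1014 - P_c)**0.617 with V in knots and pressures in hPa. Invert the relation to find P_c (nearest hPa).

956 hPa

ΔP = (V / 6.1)^(1/0.617) = (75/6.1)^1.621.
75/6.1 = 12.295; 12.295^1.621 ≈ 58.37 hPa.
P_c = 1014 − 58.37 = 955.63 ≈ 956 hPa.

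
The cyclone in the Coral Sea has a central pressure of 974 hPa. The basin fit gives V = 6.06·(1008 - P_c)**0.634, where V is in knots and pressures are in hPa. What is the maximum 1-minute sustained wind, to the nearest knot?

57 kt

ΔP = 1008 − 974 = 34 hPa.
34^0.634 ≈ 9.353.
V ≈ 6.06 × 9.353 ≈ 56.7 kt.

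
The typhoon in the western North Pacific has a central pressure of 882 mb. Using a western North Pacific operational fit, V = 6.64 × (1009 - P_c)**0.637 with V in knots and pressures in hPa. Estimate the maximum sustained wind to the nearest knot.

ΔP = 1009 − 882 = 127 mb.
127^0.637 ≈ 21.884.
V ≈ 6.64 × 21.884 ≈ 145.3 kt.

145 kt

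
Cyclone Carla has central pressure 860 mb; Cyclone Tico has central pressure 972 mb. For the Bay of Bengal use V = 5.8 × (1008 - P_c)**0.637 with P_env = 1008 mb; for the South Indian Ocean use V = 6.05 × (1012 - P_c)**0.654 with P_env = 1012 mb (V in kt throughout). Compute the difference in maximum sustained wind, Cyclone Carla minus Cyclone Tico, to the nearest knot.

72 kt

Cyclone Carla: ΔP = 148; V ≈ 5.8 × 148^0.637 ≈ 139.92 kt.
Cyclone Tico: ΔP = 40; V ≈ 6.05 × 40^0.654 ≈ 67.53 kt.
Difference ≈ 139.92 − 67.53 = 72.39 → 72 kt.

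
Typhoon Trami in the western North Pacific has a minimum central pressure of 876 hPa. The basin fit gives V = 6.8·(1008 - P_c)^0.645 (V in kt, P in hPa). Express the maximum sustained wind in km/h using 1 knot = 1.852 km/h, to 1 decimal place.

ΔP = 1008 − 876 = 132 hPa.
V ≈ 6.8 × 132^0.645 = 6.8 × 23.322 ≈ 158.591 kt.
158.591 × 1.852 ≈ 293.71 km/h → 293.7 km/h.

293.7 km/h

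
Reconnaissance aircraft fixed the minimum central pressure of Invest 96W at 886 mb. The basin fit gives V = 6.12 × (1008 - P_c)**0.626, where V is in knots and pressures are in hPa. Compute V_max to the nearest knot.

ΔP = 1008 − 886 = 122 mb.
122^0.626 ≈ 20.233.
V ≈ 6.12 × 20.233 ≈ 123.8 kt.

124 kt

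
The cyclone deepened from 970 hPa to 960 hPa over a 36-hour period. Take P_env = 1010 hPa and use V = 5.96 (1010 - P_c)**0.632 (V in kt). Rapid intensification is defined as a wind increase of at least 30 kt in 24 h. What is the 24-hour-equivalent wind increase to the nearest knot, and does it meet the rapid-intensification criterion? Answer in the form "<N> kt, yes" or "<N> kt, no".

V₁: ΔP = 40, V ≈ 5.96 × 40^0.632 ≈ 61.34 kt.
V₂: ΔP = 50, V ≈ 5.96 × 50^0.632 ≈ 70.63 kt.
ΔV over 36 h = 9.29 kt → 24 h equivalent = 9.29 × 24/36 ≈ 6.19 kt.
6 kt < 30 kt ⇒ not rapid intensification.

6 kt, no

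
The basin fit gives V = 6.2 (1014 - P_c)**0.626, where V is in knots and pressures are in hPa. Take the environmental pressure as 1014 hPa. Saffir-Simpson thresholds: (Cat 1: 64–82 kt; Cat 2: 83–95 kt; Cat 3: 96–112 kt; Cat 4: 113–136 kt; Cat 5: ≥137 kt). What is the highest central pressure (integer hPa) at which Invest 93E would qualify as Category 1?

Category 1 begins at V = 64 kt.
Required ΔP = (64/6.2)^(1/0.626) = 10.323^1.597 ≈ 41.64 hPa.
P_c ≤ 1014 − 41.64 = 972.36, so the highest integer P_c is 972 hPa.

972 hPa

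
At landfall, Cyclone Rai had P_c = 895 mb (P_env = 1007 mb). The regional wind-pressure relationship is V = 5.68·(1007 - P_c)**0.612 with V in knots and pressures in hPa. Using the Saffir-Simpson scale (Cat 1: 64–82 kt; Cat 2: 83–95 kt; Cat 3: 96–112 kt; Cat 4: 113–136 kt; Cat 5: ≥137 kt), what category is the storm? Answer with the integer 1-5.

3

ΔP = 1007 − 895 = 112 mb.
V ≈ 5.68 × 112^0.612 = 5.68 × 17.95 ≈ 102 kt.
102 kt falls in the Category 3 band.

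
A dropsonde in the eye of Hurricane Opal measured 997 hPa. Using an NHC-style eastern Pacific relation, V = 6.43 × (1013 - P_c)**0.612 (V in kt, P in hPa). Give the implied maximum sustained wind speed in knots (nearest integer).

ΔP = 1013 − 997 = 16 hPa.
16^0.612 ≈ 5.457.
V ≈ 6.43 × 5.457 ≈ 35.1 kt.

35 kt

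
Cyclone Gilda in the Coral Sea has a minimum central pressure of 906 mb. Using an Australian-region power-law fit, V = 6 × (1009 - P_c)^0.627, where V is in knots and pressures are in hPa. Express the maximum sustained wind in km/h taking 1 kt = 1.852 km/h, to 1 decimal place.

203.2 km/h

ΔP = 1009 − 906 = 103 mb.
V ≈ 6 × 103^0.627 = 6 × 18.283 ≈ 109.698 kt.
109.698 × 1.852 ≈ 203.16 km/h → 203.2 km/h.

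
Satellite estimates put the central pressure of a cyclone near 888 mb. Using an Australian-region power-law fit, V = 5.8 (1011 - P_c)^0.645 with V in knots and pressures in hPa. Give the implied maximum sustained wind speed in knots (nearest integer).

ΔP = 1011 − 888 = 123 mb.
123^0.645 ≈ 22.284.
V ≈ 5.8 × 22.284 ≈ 129.2 kt.

129 kt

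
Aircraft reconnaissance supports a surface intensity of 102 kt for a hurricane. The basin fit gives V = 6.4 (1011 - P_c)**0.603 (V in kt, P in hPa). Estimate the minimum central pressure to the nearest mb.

ΔP = (V / 6.4)^(1/0.603) = (102/6.4)^1.658.
102/6.4 = 15.938; 15.938^1.658 ≈ 98.64 mb.
P_c = 1011 − 98.64 = 912.36 ≈ 912 mb.

912 mb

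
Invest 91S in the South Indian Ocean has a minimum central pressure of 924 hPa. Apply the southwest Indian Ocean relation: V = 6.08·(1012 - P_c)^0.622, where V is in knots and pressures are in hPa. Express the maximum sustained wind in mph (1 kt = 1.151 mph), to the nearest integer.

113 mph

ΔP = 1012 − 924 = 88 hPa.
V ≈ 6.08 × 88^0.622 = 6.08 × 16.198 ≈ 98.485 kt.
98.485 × 1.151 ≈ 113.36 mph → 113 mph.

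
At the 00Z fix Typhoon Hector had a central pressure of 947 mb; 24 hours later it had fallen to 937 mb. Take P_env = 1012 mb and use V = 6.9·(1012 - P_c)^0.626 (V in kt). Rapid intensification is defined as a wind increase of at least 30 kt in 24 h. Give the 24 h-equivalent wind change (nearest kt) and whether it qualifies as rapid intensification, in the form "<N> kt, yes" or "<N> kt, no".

9 kt, no

V₁: ΔP = 65, V ≈ 6.9 × 65^0.626 ≈ 94.13 kt.
V₂: ΔP = 75, V ≈ 6.9 × 75^0.626 ≈ 102.95 kt.
ΔV over 24 h = 8.82 kt → 24 h equivalent = 8.82 × 24/24 ≈ 8.82 kt.
9 kt < 30 kt ⇒ not rapid intensification.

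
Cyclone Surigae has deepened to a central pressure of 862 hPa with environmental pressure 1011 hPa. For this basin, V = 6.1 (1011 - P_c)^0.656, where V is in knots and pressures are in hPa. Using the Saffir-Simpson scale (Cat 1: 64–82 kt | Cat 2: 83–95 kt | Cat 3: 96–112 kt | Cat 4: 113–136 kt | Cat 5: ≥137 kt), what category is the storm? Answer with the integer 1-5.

ΔP = 1011 − 862 = 149 hPa.
V ≈ 6.1 × 149^0.656 = 6.1 × 26.64 ≈ 163 kt.
163 kt falls in the Category 5 band.

5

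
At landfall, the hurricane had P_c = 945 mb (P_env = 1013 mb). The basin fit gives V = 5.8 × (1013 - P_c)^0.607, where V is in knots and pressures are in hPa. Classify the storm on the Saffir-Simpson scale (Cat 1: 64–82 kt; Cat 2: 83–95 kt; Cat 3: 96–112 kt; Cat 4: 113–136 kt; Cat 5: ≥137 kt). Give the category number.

1

ΔP = 1013 − 945 = 68 mb.
V ≈ 5.8 × 68^0.607 = 5.8 × 12.95 ≈ 75 kt.
75 kt falls in the Category 1 band.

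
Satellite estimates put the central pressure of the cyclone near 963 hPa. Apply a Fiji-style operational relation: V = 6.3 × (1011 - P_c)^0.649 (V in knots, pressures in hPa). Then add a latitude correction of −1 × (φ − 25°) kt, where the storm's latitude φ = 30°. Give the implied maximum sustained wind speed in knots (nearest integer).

ΔP = 1011 − 963 = 48 hPa.
48^0.649 ≈ 12.335.
V ≈ 6.3 × 12.335 ≈ 77.7 kt.
Latitude correction: −1 × (30 − 25) = -5 kt.
Corrected V ≈ 72.7 kt → 73 kt.

73 kt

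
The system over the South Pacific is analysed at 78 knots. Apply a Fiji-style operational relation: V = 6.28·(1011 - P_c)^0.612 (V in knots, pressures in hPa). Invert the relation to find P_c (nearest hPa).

950 hPa

ΔP = (V / 6.28)^(1/0.612) = (78/6.28)^1.634.
78/6.28 = 12.420; 12.420^1.634 ≈ 61.35 hPa.
P_c = 1011 − 61.35 = 949.65 ≈ 950 hPa.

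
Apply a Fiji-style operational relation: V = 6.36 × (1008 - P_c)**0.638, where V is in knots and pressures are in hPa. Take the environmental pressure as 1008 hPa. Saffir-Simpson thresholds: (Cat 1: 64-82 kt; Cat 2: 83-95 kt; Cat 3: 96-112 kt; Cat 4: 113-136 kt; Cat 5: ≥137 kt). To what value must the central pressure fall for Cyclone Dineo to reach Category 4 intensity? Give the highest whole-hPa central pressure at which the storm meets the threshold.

Category 4 begins at V = 113 kt.
Required ΔP = (113/6.36)^(1/0.638) = 17.767^1.567 ≈ 90.92 hPa.
P_c ≤ 1008 − 90.92 = 917.08, so the highest integer P_c is 917 hPa.

917 hPa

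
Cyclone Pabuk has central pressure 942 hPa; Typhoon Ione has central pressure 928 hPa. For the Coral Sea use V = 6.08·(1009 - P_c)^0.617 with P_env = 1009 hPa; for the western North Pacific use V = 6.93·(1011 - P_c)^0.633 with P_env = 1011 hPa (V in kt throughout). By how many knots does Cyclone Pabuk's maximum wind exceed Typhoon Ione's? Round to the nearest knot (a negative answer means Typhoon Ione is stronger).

Cyclone Pabuk: ΔP = 67; V ≈ 6.08 × 67^0.617 ≈ 81.39 kt.
Typhoon Ione: ΔP = 83; V ≈ 6.93 × 83^0.633 ≈ 113.63 kt.
Difference ≈ 81.39 − 113.63 = -32.24 → -32 kt.

-32 kt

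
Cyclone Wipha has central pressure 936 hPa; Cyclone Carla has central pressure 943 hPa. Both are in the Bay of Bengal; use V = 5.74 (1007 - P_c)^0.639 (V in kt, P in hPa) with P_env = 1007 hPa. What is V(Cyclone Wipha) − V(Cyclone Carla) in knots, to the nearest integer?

Cyclone Wipha: ΔP = 71; V ≈ 5.74 × 71^0.639 ≈ 87.47 kt.
Cyclone Carla: ΔP = 64; V ≈ 5.74 × 64^0.639 ≈ 81.86 kt.
Difference ≈ 87.47 − 81.86 = 5.61 → 6 kt.

6 kt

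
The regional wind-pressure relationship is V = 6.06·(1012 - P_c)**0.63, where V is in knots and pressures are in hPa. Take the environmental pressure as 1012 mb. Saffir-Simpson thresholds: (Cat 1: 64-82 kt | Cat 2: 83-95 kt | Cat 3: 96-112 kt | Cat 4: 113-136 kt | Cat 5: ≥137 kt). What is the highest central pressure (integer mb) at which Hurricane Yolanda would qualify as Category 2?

Category 2 begins at V = 83 kt.
Required ΔP = (83/6.06)^(1/0.63) = 13.696^1.587 ≈ 63.70 mb.
P_c ≤ 1012 − 63.70 = 948.30, so the highest integer P_c is 948 mb.

948 mb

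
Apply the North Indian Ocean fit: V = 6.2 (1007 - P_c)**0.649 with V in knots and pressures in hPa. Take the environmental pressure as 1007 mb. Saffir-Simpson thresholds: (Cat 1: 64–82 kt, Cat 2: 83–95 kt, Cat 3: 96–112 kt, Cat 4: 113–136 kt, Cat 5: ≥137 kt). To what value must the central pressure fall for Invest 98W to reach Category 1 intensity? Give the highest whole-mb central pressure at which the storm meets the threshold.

970 mb

Category 1 begins at V = 64 kt.
Required ΔP = (64/6.2)^(1/0.649) = 10.323^1.541 ≈ 36.48 mb.
P_c ≤ 1007 − 36.48 = 970.52, so the highest integer P_c is 970 mb.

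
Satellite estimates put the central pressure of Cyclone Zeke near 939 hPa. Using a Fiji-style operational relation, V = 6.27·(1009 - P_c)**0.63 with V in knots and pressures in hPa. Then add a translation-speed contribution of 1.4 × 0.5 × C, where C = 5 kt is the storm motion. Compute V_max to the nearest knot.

ΔP = 1009 − 939 = 70 hPa.
70^0.63 ≈ 14.535.
V ≈ 6.27 × 14.535 ≈ 91.1 kt.
Translation term: 1.4 × 0.5 × 5 = 3.5 kt.
Corrected V ≈ 94.6 kt → 95 kt.

95 kt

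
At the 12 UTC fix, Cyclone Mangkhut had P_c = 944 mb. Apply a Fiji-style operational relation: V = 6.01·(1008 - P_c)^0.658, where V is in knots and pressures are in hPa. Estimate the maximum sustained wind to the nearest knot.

93 kt

ΔP = 1008 − 944 = 64 mb.
64^0.658 ≈ 15.434.
V ≈ 6.01 × 15.434 ≈ 92.8 kt.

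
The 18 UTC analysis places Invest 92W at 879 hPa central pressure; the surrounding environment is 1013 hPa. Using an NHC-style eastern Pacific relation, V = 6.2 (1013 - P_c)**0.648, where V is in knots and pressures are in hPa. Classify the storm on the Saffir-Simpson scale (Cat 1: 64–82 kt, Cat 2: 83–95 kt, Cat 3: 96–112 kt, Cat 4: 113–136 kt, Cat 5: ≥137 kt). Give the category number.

5

ΔP = 1013 − 879 = 134 hPa.
V ≈ 6.2 × 134^0.648 = 6.2 × 23.90 ≈ 148 kt.
148 kt falls in the Category 5 band.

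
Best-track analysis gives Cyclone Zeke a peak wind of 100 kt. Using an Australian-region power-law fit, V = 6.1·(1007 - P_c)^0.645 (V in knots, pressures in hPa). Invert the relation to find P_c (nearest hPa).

ΔP = (V / 6.1)^(1/0.645) = (100/6.1)^1.550.
100/6.1 = 16.393; 16.393^1.550 ≈ 76.42 hPa.
P_c = 1007 − 76.42 = 930.58 ≈ 931 hPa.

931 hPa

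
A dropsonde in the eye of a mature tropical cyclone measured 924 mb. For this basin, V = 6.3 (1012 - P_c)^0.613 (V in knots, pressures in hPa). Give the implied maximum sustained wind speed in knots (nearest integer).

ΔP = 1012 − 924 = 88 mb.
88^0.613 ≈ 15.559.
V ≈ 6.3 × 15.559 ≈ 98.0 kt.

98 kt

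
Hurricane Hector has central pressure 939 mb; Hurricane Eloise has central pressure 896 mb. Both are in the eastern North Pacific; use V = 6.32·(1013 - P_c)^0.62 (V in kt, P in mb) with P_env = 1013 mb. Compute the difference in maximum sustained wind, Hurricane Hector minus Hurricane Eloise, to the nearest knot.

Hurricane Hector: ΔP = 74; V ≈ 6.32 × 74^0.62 ≈ 91.13 kt.
Hurricane Eloise: ΔP = 117; V ≈ 6.32 × 117^0.62 ≈ 121.06 kt.
Difference ≈ 91.13 − 121.06 = -29.93 → -30 kt.

-30 kt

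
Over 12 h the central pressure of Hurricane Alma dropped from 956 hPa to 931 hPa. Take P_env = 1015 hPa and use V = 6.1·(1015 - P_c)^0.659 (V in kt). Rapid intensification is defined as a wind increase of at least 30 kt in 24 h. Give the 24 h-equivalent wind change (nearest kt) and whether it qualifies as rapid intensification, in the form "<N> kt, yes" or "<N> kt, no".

47 kt, yes

V₁: ΔP = 59, V ≈ 6.1 × 59^0.659 ≈ 89.60 kt.
V₂: ΔP = 84, V ≈ 6.1 × 84^0.659 ≈ 113.09 kt.
ΔV over 12 h = 23.49 kt → 24 h equivalent = 23.49 × 24/12 ≈ 46.98 kt.
47 kt ≥ 30 kt ⇒ rapid intensification.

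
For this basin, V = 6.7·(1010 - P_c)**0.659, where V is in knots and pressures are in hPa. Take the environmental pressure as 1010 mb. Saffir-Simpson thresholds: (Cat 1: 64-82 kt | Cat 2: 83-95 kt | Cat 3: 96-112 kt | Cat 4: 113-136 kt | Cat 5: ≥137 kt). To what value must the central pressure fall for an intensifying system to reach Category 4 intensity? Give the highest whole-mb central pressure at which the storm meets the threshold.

937 mb

Category 4 begins at V = 113 kt.
Required ΔP = (113/6.7)^(1/0.659) = 16.866^1.517 ≈ 72.76 mb.
P_c ≤ 1010 − 72.76 = 937.24, so the highest integer P_c is 937 mb.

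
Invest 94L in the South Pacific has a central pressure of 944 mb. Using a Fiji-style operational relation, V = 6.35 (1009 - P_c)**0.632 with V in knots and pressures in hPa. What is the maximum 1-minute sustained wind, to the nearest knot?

ΔP = 1009 − 944 = 65 mb.
65^0.632 ≈ 13.988.
V ≈ 6.35 × 13.988 ≈ 88.8 kt.

89 kt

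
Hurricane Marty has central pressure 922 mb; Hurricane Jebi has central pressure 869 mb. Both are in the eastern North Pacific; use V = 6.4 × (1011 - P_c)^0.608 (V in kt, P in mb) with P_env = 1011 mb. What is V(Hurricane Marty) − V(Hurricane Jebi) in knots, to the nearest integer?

Hurricane Marty: ΔP = 89; V ≈ 6.4 × 89^0.608 ≈ 98.04 kt.
Hurricane Jebi: ΔP = 142; V ≈ 6.4 × 142^0.608 ≈ 130.25 kt.
Difference ≈ 98.04 − 130.25 = -32.21 → -32 kt.

-32 kt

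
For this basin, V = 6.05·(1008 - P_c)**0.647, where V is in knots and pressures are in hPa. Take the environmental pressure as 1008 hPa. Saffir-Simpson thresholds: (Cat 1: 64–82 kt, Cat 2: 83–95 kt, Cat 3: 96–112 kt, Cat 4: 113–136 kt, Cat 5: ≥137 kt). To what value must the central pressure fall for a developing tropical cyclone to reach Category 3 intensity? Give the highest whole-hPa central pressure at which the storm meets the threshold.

Category 3 begins at V = 96 kt.
Required ΔP = (96/6.05)^(1/0.647) = 15.868^1.546 ≈ 71.70 hPa.
P_c ≤ 1008 − 71.70 = 936.30, so the highest integer P_c is 936 hPa.

936 hPa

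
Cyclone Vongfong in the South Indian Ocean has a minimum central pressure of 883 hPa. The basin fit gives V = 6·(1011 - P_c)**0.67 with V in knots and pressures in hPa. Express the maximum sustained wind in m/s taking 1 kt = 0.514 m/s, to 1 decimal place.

79.6 m/s

ΔP = 1011 − 883 = 128 hPa.
V ≈ 6 × 128^0.67 = 6 × 25.813 ≈ 154.875 kt.
154.875 × 0.514 ≈ 79.61 m/s → 79.6 m/s.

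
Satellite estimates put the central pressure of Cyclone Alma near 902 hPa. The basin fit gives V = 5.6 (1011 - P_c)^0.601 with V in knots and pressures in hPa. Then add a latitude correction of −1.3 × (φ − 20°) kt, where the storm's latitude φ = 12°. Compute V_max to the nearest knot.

ΔP = 1011 − 902 = 109 hPa.
109^0.601 ≈ 16.768.
V ≈ 5.6 × 16.768 ≈ 93.9 kt.
Latitude correction: −1.3 × (12 − 20) = 10.4 kt.
Corrected V ≈ 104.3 kt → 104 kt.

104 kt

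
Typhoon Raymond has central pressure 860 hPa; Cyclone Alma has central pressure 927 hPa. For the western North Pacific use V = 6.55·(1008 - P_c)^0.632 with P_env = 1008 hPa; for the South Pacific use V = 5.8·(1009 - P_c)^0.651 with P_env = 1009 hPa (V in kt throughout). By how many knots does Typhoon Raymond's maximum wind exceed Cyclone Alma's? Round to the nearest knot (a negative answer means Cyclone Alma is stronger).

Typhoon Raymond: ΔP = 148; V ≈ 6.55 × 148^0.632 ≈ 154.12 kt.
Cyclone Alma: ΔP = 82; V ≈ 5.8 × 82^0.651 ≈ 102.17 kt.
Difference ≈ 154.12 − 102.17 = 51.95 → 52 kt.

52 kt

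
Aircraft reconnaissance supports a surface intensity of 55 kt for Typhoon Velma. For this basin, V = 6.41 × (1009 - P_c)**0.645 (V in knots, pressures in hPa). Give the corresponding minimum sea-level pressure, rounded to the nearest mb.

ΔP = (V / 6.41)^(1/0.645) = (55/6.41)^1.550.
55/6.41 = 8.580; 8.580^1.550 ≈ 28.01 mb.
P_c = 1009 − 28.01 = 980.99 ≈ 981 mb.

981 mb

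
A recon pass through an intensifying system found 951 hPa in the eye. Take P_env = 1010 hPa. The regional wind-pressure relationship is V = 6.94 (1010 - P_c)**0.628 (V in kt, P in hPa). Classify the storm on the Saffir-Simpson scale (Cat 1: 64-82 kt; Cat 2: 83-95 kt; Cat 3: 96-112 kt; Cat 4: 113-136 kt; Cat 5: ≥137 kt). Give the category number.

ΔP = 1010 − 951 = 59 hPa.
V ≈ 6.94 × 59^0.628 = 6.94 × 12.94 ≈ 90 kt.
90 kt falls in the Category 2 band.

2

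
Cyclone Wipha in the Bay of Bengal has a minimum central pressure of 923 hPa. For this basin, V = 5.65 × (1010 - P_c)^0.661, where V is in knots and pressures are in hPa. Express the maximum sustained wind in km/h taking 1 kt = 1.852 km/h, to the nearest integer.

200 km/h

ΔP = 1010 − 923 = 87 hPa.
V ≈ 5.65 × 87^0.661 = 5.65 × 19.144 ≈ 108.161 kt.
108.161 × 1.852 ≈ 200.31 km/h → 200 km/h.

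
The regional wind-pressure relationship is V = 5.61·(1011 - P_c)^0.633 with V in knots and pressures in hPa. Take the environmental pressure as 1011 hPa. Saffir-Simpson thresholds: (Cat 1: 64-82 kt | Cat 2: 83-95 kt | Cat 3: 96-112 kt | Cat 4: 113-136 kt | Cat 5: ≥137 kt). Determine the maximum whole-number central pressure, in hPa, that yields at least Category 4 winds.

Category 4 begins at V = 113 kt.
Required ΔP = (113/5.61)^(1/0.633) = 20.143^1.580 ≈ 114.87 hPa.
P_c ≤ 1011 − 114.87 = 896.13, so the highest integer P_c is 896 hPa.

896 hPa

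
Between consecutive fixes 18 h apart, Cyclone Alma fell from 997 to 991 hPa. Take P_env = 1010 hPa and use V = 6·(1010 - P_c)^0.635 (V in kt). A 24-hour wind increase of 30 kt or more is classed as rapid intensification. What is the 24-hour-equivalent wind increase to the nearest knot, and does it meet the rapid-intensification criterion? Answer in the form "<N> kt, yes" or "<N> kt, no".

V₁: ΔP = 13, V ≈ 6 × 13^0.635 ≈ 30.58 kt.
V₂: ΔP = 19, V ≈ 6 × 19^0.635 ≈ 38.92 kt.
ΔV over 18 h = 8.34 kt → 24 h equivalent = 8.34 × 24/18 ≈ 11.12 kt.
11 kt < 30 kt ⇒ not rapid intensification.

11 kt, no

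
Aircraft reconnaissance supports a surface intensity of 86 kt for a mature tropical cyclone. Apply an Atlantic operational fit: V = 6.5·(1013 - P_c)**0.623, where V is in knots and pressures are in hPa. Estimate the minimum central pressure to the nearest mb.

950 mb

ΔP = (V / 6.5)^(1/0.623) = (86/6.5)^1.605.
86/6.5 = 13.231; 13.231^1.605 ≈ 63.14 mb.
P_c = 1013 − 63.14 = 949.86 ≈ 950 mb.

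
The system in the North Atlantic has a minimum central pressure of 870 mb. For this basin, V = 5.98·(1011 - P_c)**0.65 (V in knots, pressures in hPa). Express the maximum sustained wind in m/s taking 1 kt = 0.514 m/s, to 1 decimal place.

76.7 m/s

ΔP = 1011 − 870 = 141 mb.
V ≈ 5.98 × 141^0.65 = 5.98 × 24.946 ≈ 149.174 kt.
149.174 × 0.514 ≈ 76.68 m/s → 76.7 m/s.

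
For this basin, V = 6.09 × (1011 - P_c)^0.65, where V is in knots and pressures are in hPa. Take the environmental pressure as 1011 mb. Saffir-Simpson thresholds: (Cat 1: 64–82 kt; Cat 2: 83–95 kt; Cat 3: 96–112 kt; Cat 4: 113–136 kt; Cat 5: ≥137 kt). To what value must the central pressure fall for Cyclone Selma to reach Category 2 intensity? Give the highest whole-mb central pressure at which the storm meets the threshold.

Category 2 begins at V = 83 kt.
Required ΔP = (83/6.09)^(1/0.65) = 13.629^1.538 ≈ 55.63 mb.
P_c ≤ 1011 − 55.63 = 955.37, so the highest integer P_c is 955 mb.

955 mb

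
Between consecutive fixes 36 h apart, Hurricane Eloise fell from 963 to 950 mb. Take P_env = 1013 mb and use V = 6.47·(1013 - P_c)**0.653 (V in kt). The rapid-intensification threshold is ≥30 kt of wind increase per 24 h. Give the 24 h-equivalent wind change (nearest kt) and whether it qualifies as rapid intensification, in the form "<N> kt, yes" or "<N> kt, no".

9 kt, no

V₁: ΔP = 50, V ≈ 6.47 × 50^0.653 ≈ 83.24 kt.
V₂: ΔP = 63, V ≈ 6.47 × 63^0.653 ≈ 96.80 kt.
ΔV over 36 h = 13.56 kt → 24 h equivalent = 13.56 × 24/36 ≈ 9.04 kt.
9 kt < 30 kt ⇒ not rapid intensification.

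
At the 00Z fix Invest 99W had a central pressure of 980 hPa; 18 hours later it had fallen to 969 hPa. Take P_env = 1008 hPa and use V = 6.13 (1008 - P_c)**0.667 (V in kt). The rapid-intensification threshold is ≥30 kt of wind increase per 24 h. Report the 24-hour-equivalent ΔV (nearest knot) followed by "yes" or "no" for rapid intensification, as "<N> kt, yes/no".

V₁: ΔP = 28, V ≈ 6.13 × 28^0.667 ≈ 56.59 kt.
V₂: ΔP = 39, V ≈ 6.13 × 39^0.667 ≈ 70.58 kt.
ΔV over 18 h = 13.99 kt → 24 h equivalent = 13.99 × 24/18 ≈ 18.65 kt.
19 kt < 30 kt ⇒ not rapid intensification.

19 kt, no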